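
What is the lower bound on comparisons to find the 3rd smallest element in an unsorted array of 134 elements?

Finding the 3rd smallest of 134 elements requires Omega(n) comparisons. Every element must participate in at least one comparison; otherwise it could be the 3rd smallest.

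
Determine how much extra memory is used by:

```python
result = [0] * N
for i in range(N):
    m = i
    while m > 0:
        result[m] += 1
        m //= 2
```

Space complexity: O(n).
Auxiliary storage grows linearly with the input size n in the worst case.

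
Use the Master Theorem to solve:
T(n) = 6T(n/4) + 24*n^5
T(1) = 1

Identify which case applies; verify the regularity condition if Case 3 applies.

a=6, b=4, f(n)=24*n^5.
log_4(6) = 1.292 < 5.
f(n) = Omega(n^(1.292+epsilon)) for some epsilon > 0, so Case 3 is the candidate.
Regularity: a*f(n/b) = 6*24*(n/4)^5 = (6/1024)*24*n^5 <= c*f(n) with c = 6/1024 < 1. Satisfied.
Case 3: T(n) = Theta(n^5).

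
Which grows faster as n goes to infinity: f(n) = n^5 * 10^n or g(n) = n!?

g(n) = n! grows faster: by Stirling n! ~ (n/e)^n sqrt(2*pi*n); (n/e)^n eventually dominates n^5 * 10^n.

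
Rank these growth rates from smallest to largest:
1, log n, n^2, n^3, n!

Ordered by growth rate: 1 < log n < n^2 < n^3 < n!.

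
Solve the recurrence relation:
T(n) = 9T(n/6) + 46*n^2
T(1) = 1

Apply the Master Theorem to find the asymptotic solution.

a=9, b=6, f(n)=46*n^2. log_6(9) = 1.226 < 2. Case 3: T(n) = O(n^2).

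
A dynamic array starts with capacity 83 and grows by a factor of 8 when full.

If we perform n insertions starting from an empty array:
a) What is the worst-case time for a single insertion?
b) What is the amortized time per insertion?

(a) Worst-case single insertion: O(n) -- when the array is full at capacity c, the resize copies all c elements, and c can be Theta(n).
(b) Resizes happen at sizes 83, 664, 5312, ... Total copy cost for n insertions: 83 + 664 + ... = O(n) (geometric series with ratio 1/8). Amortized cost per insertion: O(n)/n = O(1).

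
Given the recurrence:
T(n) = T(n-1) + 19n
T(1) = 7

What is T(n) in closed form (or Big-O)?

Unrolling: T(n) = 7 + 19*(2 + 3 + ... + n) = 7 + 19*(n(n+1)/2 - 1) = O(n^2).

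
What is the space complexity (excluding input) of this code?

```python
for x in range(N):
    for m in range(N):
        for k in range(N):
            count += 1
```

Space complexity: O(1).
Only a constant amount of auxiliary storage is used; nothing grows with n.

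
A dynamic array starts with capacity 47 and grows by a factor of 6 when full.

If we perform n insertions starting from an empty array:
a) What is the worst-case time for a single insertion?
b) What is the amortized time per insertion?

(a) Worst-case single insertion: O(n) -- when the array is full at capacity c, the resize copies all c elements, and c can be Theta(n).
(b) Resizes happen at sizes 47, 282, 1692, ... Total copy cost for n insertions: 47 + 282 + ... = O(n) (geometric series with ratio 1/6). Amortized cost per insertion: O(n)/n = O(1).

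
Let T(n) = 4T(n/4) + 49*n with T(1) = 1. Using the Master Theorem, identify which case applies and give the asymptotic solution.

a=4, b=4, f(n)=49*n.
log_4(4) = 1, so n^(log_b(a)) = n.
f(n) = Theta(n), so Case 2 applies.
T(n) = Theta(n log n).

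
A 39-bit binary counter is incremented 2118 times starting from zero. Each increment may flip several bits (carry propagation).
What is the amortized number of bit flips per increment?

Bit i flips on every 2^i-th increment, so over 2118 increments bit i flips floor(2118/2^i) times. Summing over i: total flips < 2 * 2118. Amortized: < 2 = O(1) per increment.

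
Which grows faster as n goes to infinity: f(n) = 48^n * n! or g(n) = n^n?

f(n) = 48^n * n! grows faster: by Stirling n! ~ sqrt(2 pi n)(n/e)^n, so 48^n n! / n^n ~ (48/e)^n sqrt(2 pi n) -> infinity since 48/e > 1.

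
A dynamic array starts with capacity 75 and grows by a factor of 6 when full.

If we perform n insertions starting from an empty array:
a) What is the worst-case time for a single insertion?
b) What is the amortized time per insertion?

(a) Worst-case single insertion: O(n) -- when the array is full at capacity c, the resize copies all c elements, and c can be Theta(n).
(b) Resizes happen at sizes 75, 450, 2700, ... Total copy cost for n insertions: 75 + 450 + ... = O(n) (geometric series with ratio 1/6). Amortized cost per insertion: O(n)/n = O(1).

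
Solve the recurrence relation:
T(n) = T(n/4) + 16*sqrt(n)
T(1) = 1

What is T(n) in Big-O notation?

Each level contributes sqrt(n/4^k). Geometric series with ratio 1/sqrt(4) < 1 sums to O(sqrt(n)).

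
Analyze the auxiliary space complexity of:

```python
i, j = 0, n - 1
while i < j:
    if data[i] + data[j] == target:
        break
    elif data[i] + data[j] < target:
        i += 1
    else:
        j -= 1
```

Space complexity: O(1).
Only a constant amount of auxiliary storage is used; nothing grows with n.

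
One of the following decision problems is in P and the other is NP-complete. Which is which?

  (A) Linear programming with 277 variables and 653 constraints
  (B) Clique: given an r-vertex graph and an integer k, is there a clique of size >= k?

(A) is P: the ellipsoid and interior-point methods run in polynomial time.
(B) is NP-complete: complement of Independent Set / Vertex Cover (with k part of the input).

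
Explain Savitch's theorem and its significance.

Savitch's theorem states that NSPACE(f(n)) is contained in DSPACE(f(n)^2) for f(n) >= log n. In particular, NPSPACE = PSPACE, meaning nondeterminism does not significantly help for space-bounded computation. This contrasts with time, where we do not know if P = NP.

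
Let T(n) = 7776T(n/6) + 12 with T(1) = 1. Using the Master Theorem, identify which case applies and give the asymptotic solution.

a=7776, b=6, f(n)=12.
log_6(7776) = 5 > 0.
Since f(n) = O(n^0) is polynomially smaller than n^5, Case 1 applies.
T(n) = Theta(n^5).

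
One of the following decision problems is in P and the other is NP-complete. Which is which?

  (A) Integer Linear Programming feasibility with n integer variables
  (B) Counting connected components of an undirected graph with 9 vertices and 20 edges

(A) is NP-complete: ILP feasibility is NP-complete (LP relaxation is in P).
(B) is P: BFS/DFS visits each vertex and edge once: O(V+E).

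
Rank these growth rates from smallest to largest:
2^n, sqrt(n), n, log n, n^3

Ordered by growth rate: log n < sqrt(n) < n < n^3 < 2^n.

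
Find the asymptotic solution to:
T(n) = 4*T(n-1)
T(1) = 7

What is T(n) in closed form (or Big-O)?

Each step multiplies by 4. T(n) = T(1)*4^(n-1) = 7*4^(n-1).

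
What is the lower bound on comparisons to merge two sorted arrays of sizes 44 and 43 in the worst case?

Adversary: with |44 - 43| <= 1 the inputs can be fully interleaved so that every adjacent pair in the merged output comes from different arrays. Then each of the 86 adjacent pairs must be directly compared, or the algorithm cannot determine their relative order. Standard merge meets this bound.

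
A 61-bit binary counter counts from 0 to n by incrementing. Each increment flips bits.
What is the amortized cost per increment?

Bit i flips every 2^i increments. Total flips over n increments: sum_{i=0}^{61} n/2^i < 2n. Amortized cost: 2n/n = O(1).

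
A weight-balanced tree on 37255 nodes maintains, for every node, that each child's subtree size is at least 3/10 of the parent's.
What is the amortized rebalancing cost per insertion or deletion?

With balance ratio 3/10, tree height is O(log_{10/3}(37255)) = O(log n). A rebalance at a node of size s costs O(s) but requires Omega(s) updates in that subtree to retrigger. Summed over the O(log n) ancestors of the touched leaf, amortized rebalancing is O(log n).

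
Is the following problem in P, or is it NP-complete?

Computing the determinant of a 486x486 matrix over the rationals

This problem is in P: Gaussian elimination runs in O(n^3).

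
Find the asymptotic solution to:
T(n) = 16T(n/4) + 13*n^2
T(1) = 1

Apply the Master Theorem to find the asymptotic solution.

a=16, b=4, f(n)=13*n^2. log_4(16) = 2. Case 2: T(n) = O(n^2 log n).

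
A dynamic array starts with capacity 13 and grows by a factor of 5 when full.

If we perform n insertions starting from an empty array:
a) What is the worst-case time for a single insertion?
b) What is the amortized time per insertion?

(a) Worst-case single insertion: O(n) -- when the array is full at capacity c, the resize copies all c elements, and c can be Theta(n).
(b) Resizes happen at sizes 13, 65, 325, ... Total copy cost for n insertions: 13 + 65 + ... = O(n) (geometric series with ratio 1/5). Amortized cost per insertion: O(n)/n = O(1).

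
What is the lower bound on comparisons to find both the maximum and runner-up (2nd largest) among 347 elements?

Lower bound: finding the max needs 347-1 comparisons. By an adversary weight-doubling argument, the maximum element must personally win at least ceil(log_2(347)) = 9 comparisons in any correct algorithm. The 2nd largest is among those 9 direct losers, and distinguishing it requires 9-1 more comparisons. Total >= 347-1 + 9-1 = 354. A balanced tournament achieves this bound exactly.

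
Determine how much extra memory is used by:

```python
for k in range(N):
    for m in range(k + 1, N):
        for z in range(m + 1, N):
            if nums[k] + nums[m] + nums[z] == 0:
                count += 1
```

Space complexity: O(1).
Only a constant amount of auxiliary storage is used; nothing grows with n.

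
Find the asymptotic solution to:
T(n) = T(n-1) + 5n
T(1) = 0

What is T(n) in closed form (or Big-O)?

Unrolling: T(n) = 0 + 5*(2 + 3 + ... + n) = 0 + 5*(n(n+1)/2 - 1) = O(n^2).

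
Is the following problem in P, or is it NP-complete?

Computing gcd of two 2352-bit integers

This problem is in P: the Euclidean algorithm runs in polynomial time in the bit-length.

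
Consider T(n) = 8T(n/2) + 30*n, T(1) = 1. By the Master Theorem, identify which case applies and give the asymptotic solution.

a=8, b=2, f(n)=30*n.
log_2(8) = 3 > 1.
Since f(n) = O(n^1) is polynomially smaller than n^3, Case 1 applies.
T(n) = Theta(n^3).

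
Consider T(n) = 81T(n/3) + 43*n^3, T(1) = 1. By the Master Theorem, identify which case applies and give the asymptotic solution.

a=81, b=3, f(n)=43*n^3.
log_3(81) = 4 > 3.
Since f(n) = O(n^3) is polynomially smaller than n^4, Case 1 applies.
T(n) = Theta(n^4).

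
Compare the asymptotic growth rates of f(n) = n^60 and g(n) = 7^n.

g(n) = 7^n grows faster: any exponential with base > 1 dominates every polynomial.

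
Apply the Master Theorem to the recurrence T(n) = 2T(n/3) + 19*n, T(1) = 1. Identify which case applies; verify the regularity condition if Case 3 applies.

a=2, b=3, f(n)=19*n.
log_3(2) = 0.6309 < 1.
f(n) = Omega(n^(0.6309+epsilon)) for some epsilon > 0, so Case 3 is the candidate.
Regularity: a*f(n/b) = 2*19*(n/3)^1 = (2/3)*19*n^1 <= c*f(n) with c = 2/3 < 1. Satisfied.
Case 3: T(n) = Theta(n).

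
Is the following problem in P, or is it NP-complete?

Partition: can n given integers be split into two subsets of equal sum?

This problem is NP-complete: Subset Sum reduces to it (one of Karp's 21 NP-complete problems).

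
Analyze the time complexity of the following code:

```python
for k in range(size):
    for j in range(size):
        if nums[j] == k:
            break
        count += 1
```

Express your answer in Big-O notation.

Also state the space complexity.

Time complexity: O(n^2).
Space complexity: O(1).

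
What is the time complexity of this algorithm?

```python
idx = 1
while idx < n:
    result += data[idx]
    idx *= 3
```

Time complexity: O(log n).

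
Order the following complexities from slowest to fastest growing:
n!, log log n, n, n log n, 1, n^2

Ordered by growth rate: 1 < log log n < n < n log n < n^2 < n!.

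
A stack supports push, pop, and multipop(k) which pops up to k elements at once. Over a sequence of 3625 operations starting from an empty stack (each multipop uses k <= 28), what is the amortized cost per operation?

Each element is pushed exactly once and popped at most once (whether by pop or as part of a multipop). So the total number of individual pops over the whole sequence is at most the number of pushes, which is at most 3625. Total work <= 2 * 3625, hence O(1) amortized per operation.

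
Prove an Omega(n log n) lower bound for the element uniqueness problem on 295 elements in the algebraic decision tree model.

In the algebraic decision tree model, element uniqueness on 295 elements is equivalent to determining which cell of an arrangement of C(295,2) = 43365 hyperplanes x_i = x_j contains the input point. Ben-Or's theorem shows this requires Omega(n log n).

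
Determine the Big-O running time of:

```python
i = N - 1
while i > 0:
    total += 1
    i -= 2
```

Time complexity: O(n).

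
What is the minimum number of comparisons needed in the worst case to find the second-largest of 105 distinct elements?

Lower bound: finding the max needs 105-1 comparisons. By the adversary weight-doubling argument, the max must personally win >= ceil(log_2(105)) = 7 comparisons; the 2nd-largest is among those 7 losers, needing 7-1 more comparisons. Total >= 105-1 + 7-1 = 110. A balanced knockout tournament achieves this.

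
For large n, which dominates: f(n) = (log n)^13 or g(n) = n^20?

g(n) = n^20 grows faster: any positive polynomial dominates any polylog.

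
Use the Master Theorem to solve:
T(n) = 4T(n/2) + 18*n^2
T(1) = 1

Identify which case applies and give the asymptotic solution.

a=4, b=2, f(n)=18*n^2.
log_2(4) = 2, so n^(log_b(a)) = n^2.
f(n) = Theta(n^2), so Case 2 applies.
T(n) = Theta(n^2 log n).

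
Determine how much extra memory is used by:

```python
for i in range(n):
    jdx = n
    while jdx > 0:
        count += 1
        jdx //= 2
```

Space complexity: O(1).
Only a constant amount of auxiliary storage is used; nothing grows with n.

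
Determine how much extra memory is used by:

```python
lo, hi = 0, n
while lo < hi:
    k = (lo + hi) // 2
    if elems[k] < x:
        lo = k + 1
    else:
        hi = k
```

Space complexity: O(1).
Only a constant amount of auxiliary storage is used; nothing grows with n.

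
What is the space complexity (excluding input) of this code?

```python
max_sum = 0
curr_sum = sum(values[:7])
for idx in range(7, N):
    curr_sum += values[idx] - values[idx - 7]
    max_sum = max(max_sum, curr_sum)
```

Space complexity: O(1).
Only a constant amount of auxiliary storage is used; nothing grows with n.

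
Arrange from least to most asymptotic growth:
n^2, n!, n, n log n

Ordered by growth rate: n < n log n < n^2 < n!.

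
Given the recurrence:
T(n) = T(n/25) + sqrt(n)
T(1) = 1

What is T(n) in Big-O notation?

Each level contributes sqrt(n/25^k). Geometric series with ratio 1/sqrt(25) < 1 sums to O(sqrt(n)).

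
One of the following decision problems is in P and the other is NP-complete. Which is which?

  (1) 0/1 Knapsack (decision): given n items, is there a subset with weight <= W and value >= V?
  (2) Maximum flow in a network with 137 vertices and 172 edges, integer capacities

(1) is NP-complete: reduces from Subset Sum.
(2) is P: Edmonds-Karp / push-relabel run in polynomial time.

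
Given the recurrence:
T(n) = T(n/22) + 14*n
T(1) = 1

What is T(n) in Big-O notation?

Geometric series: 14*n*(1 + 1/22 + 1/22^2 + ...) = O(n). T(n) = O(n).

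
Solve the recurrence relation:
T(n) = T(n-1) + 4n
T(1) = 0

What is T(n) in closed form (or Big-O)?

Unrolling: T(n) = 0 + 4*(2 + 3 + ... + n) = 0 + 4*(n(n+1)/2 - 1) = O(n^2).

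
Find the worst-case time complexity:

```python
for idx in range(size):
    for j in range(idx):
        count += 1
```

Time complexity: O(n^2).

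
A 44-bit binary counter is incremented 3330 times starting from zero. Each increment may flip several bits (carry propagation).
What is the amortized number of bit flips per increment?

Bit i flips on every 2^i-th increment, so over 3330 increments bit i flips floor(3330/2^i) times. Summing over i: total flips < 2 * 3330. Amortized: < 2 = O(1) per increment.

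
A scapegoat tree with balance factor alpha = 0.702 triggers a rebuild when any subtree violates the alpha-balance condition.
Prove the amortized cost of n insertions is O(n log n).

Define potential Phi = c * sum of |size(left(v)) - size(right(v))| over all nodes. An insertion at depth d costs O(d) = O(log n) and increases Phi by O(log n). When a rebuild of subtree of size s occurs, it costs O(s) but reduces Phi by Omega(s). With alpha = 0.702, between rebuilds Omega(s) insertions must occur. Amortized cost per insertion: O(log n).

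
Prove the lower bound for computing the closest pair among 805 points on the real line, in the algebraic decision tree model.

Reduction from element distinctness: given 805 reals, the closest-pair distance is 0 iff two are equal. Element distinctness has an Omega(n log n) lower bound in the algebraic decision tree model (Ben-Or). Therefore closest pair on a line also requires Omega(n log n). Sorting then a linear scan achieves this.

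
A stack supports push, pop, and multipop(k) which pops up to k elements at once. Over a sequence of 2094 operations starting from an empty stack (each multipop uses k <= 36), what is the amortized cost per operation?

Each element is pushed exactly once and popped at most once (whether by pop or as part of a multipop). So the total number of individual pops over the whole sequence is at most the number of pushes, which is at most 2094. Total work <= 2 * 2094, hence O(1) amortized per operation.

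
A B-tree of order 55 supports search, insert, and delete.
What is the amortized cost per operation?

B-tree of order 55 has height O(log_55 n). Each operation traverses the tree height. Splits during insert and merges during delete are O(1) each and occur at most once per level. Total cost per operation: O(log_55 n).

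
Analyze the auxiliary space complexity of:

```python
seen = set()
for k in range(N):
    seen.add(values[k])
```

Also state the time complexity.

Space complexity: O(n).
Auxiliary storage grows linearly with the input size n in the worst case.
Time complexity: O(n).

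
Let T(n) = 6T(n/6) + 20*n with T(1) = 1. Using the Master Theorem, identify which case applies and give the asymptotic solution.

a=6, b=6, f(n)=20*n.
log_6(6) = 1, so n^(log_b(a)) = n.
f(n) = Theta(n), so Case 2 applies.
T(n) = Theta(n log n).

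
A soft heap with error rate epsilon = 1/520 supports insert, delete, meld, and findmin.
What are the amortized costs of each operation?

Soft heaps (Chazelle) allow up to an epsilon = 1/520 fraction of elements to have corrupted (raised) keys. Insert is O(log(1/epsilon)) = O(log 520) amortized -- the structure maintains heap-ordered binary trees of rank bounded by O(log(1/epsilon)). Meld concatenates root lists: O(1) amortized. Delete and findmin are O(1) amortized.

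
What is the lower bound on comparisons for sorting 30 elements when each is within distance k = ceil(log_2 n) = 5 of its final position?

Partition the 30 positions into floor(n/k) blocks of k = 5 consecutive positions; any permutation within a block keeps every element within k of its final position, so there are at least (k!)^(n/k) distinguishable inputs. Lower bound: log_2((k!)^(n/k)) = (n/k) * log_2(k!) = Theta(n log k); with k = ceil(log_2 n), this is Omega(n log log n).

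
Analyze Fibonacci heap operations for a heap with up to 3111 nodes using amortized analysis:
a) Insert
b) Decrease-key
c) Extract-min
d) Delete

Fibonacci heaps use lazy consolidation. Potential function Phi = t + 2m (t = number of trees, m = marked nodes).
- Insert: O(1) actual, Delta Phi = +1 (one new tree) => O(1) amortized.
- Decrease-key: with c cascading cuts, actual cost is O(c); Delta Phi <= c - 2(c-1) + 2 = 4 - c (c new trees; >= c-1 marks cleared; <= 1 new mark). Amortized O(c) + (4 - c) = O(1).
- Extract-min: O(D(n) + t) actual; consolidation drops t to <= D(n)+1, so Delta Phi pays for the t term. D(n) = O(log n) for n = 3111 => O(log n) amortized.
- Delete: decrease-key to -inf then extract-min = O(log n).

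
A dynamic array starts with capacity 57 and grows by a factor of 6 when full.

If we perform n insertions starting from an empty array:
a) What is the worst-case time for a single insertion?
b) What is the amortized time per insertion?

(a) Worst-case single insertion: O(n) -- when the array is full at capacity c, the resize copies all c elements, and c can be Theta(n).
(b) Resizes happen at sizes 57, 342, 2052, ... Total copy cost for n insertions: 57 + 342 + ... = O(n) (geometric series with ratio 1/6). Amortized cost per insertion: O(n)/n = O(1).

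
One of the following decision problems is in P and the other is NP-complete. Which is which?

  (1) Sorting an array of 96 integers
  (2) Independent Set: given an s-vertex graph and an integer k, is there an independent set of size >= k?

(1) is P: merge sort runs in O(n log n).
(2) is NP-complete: complement of Clique (with k part of the input).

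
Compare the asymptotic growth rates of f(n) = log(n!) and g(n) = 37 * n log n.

f(n) = log(n!) and g(n) = 37 * n log n are Theta of each other: Stirling: log(n!) = n log n - n + O(log n) = Theta(n log n); the constant 37 doesn't change the Theta class.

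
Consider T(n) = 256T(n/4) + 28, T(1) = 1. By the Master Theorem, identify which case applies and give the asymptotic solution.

a=256, b=4, f(n)=28.
log_4(256) = 4 > 0.
Since f(n) = O(n^0) is polynomially smaller than n^4, Case 1 applies.
T(n) = Theta(n^4).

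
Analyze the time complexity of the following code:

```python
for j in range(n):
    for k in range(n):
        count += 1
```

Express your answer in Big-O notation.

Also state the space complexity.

Time complexity: O(n^2).
Space complexity: O(1).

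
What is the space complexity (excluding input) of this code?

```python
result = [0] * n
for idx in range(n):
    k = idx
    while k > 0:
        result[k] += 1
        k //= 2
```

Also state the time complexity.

Space complexity: O(n).
Auxiliary storage grows linearly with the input size n in the worst case.
Time complexity: O(n log n).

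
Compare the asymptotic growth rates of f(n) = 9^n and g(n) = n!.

g(n) = n! grows faster: by Stirling n! ~ (n/e)^n sqrt(2*pi*n); (n/e)^n eventually dominates 9^n.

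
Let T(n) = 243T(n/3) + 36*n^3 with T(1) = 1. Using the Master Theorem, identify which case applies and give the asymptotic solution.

a=243, b=3, f(n)=36*n^3.
log_3(243) = 5 > 3.
Since f(n) = O(n^3) is polynomially smaller than n^5, Case 1 applies.
T(n) = Theta(n^5).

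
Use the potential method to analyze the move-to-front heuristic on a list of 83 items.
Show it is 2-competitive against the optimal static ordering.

Let Phi = number of inversions between the MTF list and the optimal static list (0 <= Phi <= C(83,2)). Accessing an element at MTF position k and optimal position j: the move-to-front destroys all k-1 inversions in front of it that are not in front in optimal (>= k-j of them) and creates at most j-1 new ones. Amortized cost <= k + (j-1) - (k-j) = 2j - 1 <= 2 * optimal cost.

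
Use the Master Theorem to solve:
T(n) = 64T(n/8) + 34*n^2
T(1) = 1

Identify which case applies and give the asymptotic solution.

a=64, b=8, f(n)=34*n^2.
log_8(64) = 2, so n^(log_b(a)) = n^2.
f(n) = Theta(n^2), so Case 2 applies.
T(n) = Theta(n^2 log n).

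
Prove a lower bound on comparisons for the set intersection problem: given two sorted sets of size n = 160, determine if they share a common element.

For two sorted arrays of size n = 160, any correct algorithm must examine Omega(n) elements. If fewer are examined, an adversary places a common element in an unexamined gap. A merge-based scan achieves O(n), so the bound is tight.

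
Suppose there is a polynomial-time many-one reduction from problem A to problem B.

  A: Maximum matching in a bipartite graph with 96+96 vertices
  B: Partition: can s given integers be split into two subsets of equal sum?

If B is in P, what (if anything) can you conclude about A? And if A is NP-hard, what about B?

A poly-time reduction A <=_p B means any A-instance can be transformed to a B-instance in poly time.
If B is in P: compose the reduction with B's poly-time algorithm to solve A in poly time, so A is in P.
If A is NP-hard: every NP problem reduces to A, which reduces to B; composing reductions, every NP problem reduces to B, so B is NP-hard.
(Here in fact A is P and B is NP-complete.)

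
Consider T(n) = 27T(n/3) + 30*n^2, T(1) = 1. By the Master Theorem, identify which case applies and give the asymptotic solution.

a=27, b=3, f(n)=30*n^2.
log_3(27) = 3 > 2.
Since f(n) = O(n^2) is polynomially smaller than n^3, Case 1 applies.
T(n) = Theta(n^3).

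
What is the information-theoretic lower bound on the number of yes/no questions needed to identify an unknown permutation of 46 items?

There are 46! = 5502622159812088949850305428800254892961651752960000000000 permutations. Each yes/no question gives at most 1 bit, so at least ceil(log_2(5502622159812088949850305428800254892961651752960000000000)) = 192 questions are needed.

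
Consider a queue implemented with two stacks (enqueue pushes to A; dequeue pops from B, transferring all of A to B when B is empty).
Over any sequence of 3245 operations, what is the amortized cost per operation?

Each element is pushed to A once, popped once, pushed to B once, and popped once: 4 unit operations over its lifetime. Over 3245 operations the total work is O(3245). Amortized O(1) per enqueue/dequeue.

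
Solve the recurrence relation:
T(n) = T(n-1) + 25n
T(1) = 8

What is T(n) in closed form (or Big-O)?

Unrolling: T(n) = 8 + 25*(2 + 3 + ... + n) = 8 + 25*(n(n+1)/2 - 1) = O(n^2).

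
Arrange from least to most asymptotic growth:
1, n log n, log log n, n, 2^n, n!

Ordered by growth rate: 1 < log log n < n < n log n < 2^n < n!.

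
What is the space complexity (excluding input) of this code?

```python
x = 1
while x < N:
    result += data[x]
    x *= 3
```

Space complexity: O(1).
Only a constant amount of auxiliary storage is used; nothing grows with n.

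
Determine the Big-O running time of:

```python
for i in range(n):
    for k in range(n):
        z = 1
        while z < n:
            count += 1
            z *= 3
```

Time complexity: O(n^2 log n).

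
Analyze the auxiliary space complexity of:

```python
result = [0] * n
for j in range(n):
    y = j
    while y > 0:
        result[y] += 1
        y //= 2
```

Space complexity: O(n).
Auxiliary storage grows linearly with the input size n in the worst case.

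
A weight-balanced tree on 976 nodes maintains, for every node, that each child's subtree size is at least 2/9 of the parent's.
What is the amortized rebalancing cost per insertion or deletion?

With balance ratio 2/9, tree height is O(log_{9/2}(976)) = O(log n). A rebalance at a node of size s costs O(s) but requires Omega(s) updates in that subtree to retrigger. Summed over the O(log n) ancestors of the touched leaf, amortized rebalancing is O(log n).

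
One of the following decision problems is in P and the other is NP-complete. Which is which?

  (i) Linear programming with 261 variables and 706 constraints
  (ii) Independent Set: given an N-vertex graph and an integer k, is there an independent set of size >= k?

(i) is P: the ellipsoid and interior-point methods run in polynomial time.
(ii) is NP-complete: complement of Clique (with k part of the input).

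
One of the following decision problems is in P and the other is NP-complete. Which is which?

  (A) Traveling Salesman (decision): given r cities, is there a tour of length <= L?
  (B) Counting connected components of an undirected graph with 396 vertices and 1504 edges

(A) is NP-complete: reduces from Hamiltonian Cycle.
(B) is P: BFS/DFS visits each vertex and edge once: O(V+E).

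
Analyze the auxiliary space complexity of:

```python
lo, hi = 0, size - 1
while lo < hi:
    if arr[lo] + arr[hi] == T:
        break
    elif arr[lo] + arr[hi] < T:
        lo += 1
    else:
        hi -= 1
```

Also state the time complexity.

Space complexity: O(1).
Only a constant amount of auxiliary storage is used; nothing grows with n.
Time complexity: O(n).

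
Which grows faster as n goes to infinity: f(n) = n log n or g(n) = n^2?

g(n) = n^2 grows faster: n^2 / (n log n) = n/log n -> infinity.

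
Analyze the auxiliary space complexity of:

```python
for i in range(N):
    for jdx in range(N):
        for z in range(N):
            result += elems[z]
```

Space complexity: O(1).
Only a constant amount of auxiliary storage is used; nothing grows with n.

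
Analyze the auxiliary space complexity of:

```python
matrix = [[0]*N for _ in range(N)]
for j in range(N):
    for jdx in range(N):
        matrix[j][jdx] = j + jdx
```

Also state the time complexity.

Space complexity: O(n^2).
A 2D structure of size n x n is allocated.
Time complexity: O(n^2).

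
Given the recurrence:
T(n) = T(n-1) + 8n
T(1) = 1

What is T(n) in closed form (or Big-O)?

Unrolling: T(n) = 1 + 8*(2 + 3 + ... + n) = 1 + 8*(n(n+1)/2 - 1) = O(n^2).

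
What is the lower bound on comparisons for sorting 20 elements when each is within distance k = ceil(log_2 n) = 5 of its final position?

Partition the 20 positions into floor(n/k) blocks of k = 5 consecutive positions; any permutation within a block keeps every element within k of its final position, so there are at least (k!)^(n/k) distinguishable inputs. Lower bound: log_2((k!)^(n/k)) = (n/k) * log_2(k!) = Theta(n log k); with k = ceil(log_2 n), this is Omega(n log log n).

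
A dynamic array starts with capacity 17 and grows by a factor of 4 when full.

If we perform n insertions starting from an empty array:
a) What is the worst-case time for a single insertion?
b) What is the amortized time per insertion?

(a) Worst-case single insertion: O(n) -- when the array is full at capacity c, the resize copies all c elements, and c can be Theta(n).
(b) Resizes happen at sizes 17, 68, 272, ... Total copy cost for n insertions: 17 + 68 + ... = O(n) (geometric series with ratio 1/4). Amortized cost per insertion: O(n)/n = O(1).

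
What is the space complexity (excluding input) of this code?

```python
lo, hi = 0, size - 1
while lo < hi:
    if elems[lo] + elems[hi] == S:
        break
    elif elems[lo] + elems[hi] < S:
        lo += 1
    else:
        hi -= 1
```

Space complexity: O(1).
Only a constant amount of auxiliary storage is used; nothing grows with n.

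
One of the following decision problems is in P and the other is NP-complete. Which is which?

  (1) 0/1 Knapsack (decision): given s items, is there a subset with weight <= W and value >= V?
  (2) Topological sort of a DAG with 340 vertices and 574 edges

(1) is NP-complete: reduces from Subset Sum.
(2) is P: DFS-based topological sort runs in O(V+E).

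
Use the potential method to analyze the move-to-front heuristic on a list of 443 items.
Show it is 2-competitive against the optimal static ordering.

Let Phi = number of inversions between the MTF list and the optimal static list (0 <= Phi <= C(443,2)). Accessing an element at MTF position k and optimal position j: the move-to-front destroys all k-1 inversions in front of it that are not in front in optimal (>= k-j of them) and creates at most j-1 new ones. Amortized cost <= k + (j-1) - (k-j) = 2j - 1 <= 2 * optimal cost.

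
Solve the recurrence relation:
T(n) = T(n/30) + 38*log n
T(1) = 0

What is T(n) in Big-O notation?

Each of the log_30(n) levels adds O(log n). T(n) = O(log^2 n).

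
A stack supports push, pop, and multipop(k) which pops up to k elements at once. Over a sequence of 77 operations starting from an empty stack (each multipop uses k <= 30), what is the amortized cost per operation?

Each element is pushed exactly once and popped at most once (whether by pop or as part of a multipop). So the total number of individual pops over the whole sequence is at most the number of pushes, which is at most 77. Total work <= 2 * 77, hence O(1) amortized per operation.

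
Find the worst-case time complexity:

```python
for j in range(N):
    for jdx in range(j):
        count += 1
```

Time complexity: O(n^2).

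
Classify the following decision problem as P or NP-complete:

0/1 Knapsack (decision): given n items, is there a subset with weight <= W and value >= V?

This problem is NP-complete: reduces from Subset Sum.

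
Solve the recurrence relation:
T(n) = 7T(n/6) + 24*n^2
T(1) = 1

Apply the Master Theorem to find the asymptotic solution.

a=7, b=6, f(n)=24*n^2. log_6(7) = 1.086 < 2. Case 3: T(n) = O(n^2).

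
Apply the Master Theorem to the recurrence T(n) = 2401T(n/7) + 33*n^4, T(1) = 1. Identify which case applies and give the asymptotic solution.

a=2401, b=7, f(n)=33*n^4.
log_7(2401) = 4, so n^(log_b(a)) = n^4.
f(n) = Theta(n^4), so Case 2 applies.
T(n) = Theta(n^4 log n).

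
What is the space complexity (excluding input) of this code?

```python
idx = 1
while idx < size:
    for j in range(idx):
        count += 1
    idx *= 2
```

Space complexity: O(1).
Only a constant amount of auxiliary storage is used; nothing grows with n.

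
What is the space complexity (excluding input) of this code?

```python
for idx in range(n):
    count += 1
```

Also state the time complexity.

Space complexity: O(1).
Only a constant amount of auxiliary storage is used; nothing grows with n.
Time complexity: O(n).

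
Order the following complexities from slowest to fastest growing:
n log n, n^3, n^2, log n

Ordered by growth rate: log n < n log n < n^2 < n^3.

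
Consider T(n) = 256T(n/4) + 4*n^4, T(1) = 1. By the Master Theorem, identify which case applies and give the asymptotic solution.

a=256, b=4, f(n)=4*n^4.
log_4(256) = 4, so n^(log_b(a)) = n^4.
f(n) = Theta(n^4), so Case 2 applies.
T(n) = Theta(n^4 log n).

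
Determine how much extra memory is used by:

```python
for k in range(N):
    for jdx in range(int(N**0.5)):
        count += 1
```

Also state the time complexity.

Space complexity: O(1).
Only a constant amount of auxiliary storage is used; nothing grows with n.
Time complexity: O(n * sqrt(n)).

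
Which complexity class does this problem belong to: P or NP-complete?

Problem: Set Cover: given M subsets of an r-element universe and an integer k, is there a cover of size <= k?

This problem is NP-complete: one of Karp's 21 NP-complete problems (with k part of the input).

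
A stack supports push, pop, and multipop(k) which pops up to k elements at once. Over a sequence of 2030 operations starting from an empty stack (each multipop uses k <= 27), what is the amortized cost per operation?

Each element is pushed exactly once and popped at most once (whether by pop or as part of a multipop). So the total number of individual pops over the whole sequence is at most the number of pushes, which is at most 2030. Total work <= 2 * 2030, hence O(1) amortized per operation.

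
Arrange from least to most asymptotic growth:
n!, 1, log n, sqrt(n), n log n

Ordered by growth rate: 1 < log n < sqrt(n) < n log n < n!.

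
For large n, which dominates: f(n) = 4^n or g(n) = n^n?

g(n) = n^n grows faster: n^n / 4^n = (n/4)^n -> infinity once n > 4.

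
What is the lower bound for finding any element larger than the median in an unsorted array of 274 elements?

To find an element larger than the median of 274 elements, we must see Omega(n) elements. Without seeing enough elements, an adversary can make any unseen element the median.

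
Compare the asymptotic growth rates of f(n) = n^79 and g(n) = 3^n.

g(n) = 3^n grows faster: any exponential with base > 1 dominates every polynomial.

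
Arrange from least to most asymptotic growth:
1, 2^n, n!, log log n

Ordered by growth rate: 1 < log log n < 2^n < n!.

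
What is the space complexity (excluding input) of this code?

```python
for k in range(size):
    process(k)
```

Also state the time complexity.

Space complexity: O(1).
Only a constant amount of auxiliary storage is used; nothing grows with n.
Time complexity: O(n).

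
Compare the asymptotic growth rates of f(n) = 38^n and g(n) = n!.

g(n) = n! grows faster: n!/38^n -> infinity by Stirling.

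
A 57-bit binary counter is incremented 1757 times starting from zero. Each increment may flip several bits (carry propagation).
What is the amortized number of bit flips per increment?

Bit i flips on every 2^i-th increment, so over 1757 increments bit i flips floor(1757/2^i) times. Summing over i: total flips < 2 * 1757. Amortized: < 2 = O(1) per increment.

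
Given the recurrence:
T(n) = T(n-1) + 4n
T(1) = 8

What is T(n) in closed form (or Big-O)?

Unrolling: T(n) = 8 + 4*(2 + 3 + ... + n) = 8 + 4*(n(n+1)/2 - 1) = O(n^2).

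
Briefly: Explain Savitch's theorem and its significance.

Savitch's theorem states that NSPACE(f(n)) is contained in DSPACE(f(n)^2) for f(n) >= log n. In particular, NPSPACE = PSPACE, meaning nondeterminism does not significantly help for space-bounded computation. This contrasts with time, where we do not know if P = NP.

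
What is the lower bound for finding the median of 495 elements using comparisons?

To find the median of 495 elements, every element must be compared at least once, so the lower bound is Omega(n). The BFPRT algorithm achieves O(n), making this tight.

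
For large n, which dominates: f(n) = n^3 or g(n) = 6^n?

g(n) = 6^n grows faster: any exponential with base > 1 dominates every polynomial.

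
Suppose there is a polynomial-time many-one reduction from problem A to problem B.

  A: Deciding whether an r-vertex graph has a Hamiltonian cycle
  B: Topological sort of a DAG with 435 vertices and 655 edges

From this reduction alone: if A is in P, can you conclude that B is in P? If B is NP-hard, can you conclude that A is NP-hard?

A poly-time reduction A <=_p B transfers tractability DOWN (B easy => A easy) and hardness UP (A hard => B hard), not the reverse.
From A in P, the reduction alone does NOT give B in P: any problem in P trivially reduces to SAT, yet SAT is not known to be in P.
From B NP-hard, the reduction alone does NOT give A NP-hard: again, easy problems reduce to hard ones.
(Here in fact A is NP-complete and B is in P, so no such reduction is known -- its existence would imply P = NP; the analysis concerns only what the assumed reduction would or would not let you conclude.)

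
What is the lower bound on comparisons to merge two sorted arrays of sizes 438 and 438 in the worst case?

Adversary: with |438 - 438| <= 1 the inputs can be fully interleaved so that every adjacent pair in the merged output comes from different arrays. Then each of the 875 adjacent pairs must be directly compared, or the algorithm cannot determine their relative order. Standard merge meets this bound.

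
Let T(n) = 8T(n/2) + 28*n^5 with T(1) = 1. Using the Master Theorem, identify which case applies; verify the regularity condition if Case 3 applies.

a=8, b=2, f(n)=28*n^5.
log_2(8) = 3 < 5.
f(n) = Omega(n^(3+epsilon)) for some epsilon > 0, so Case 3 is the candidate.
Regularity: a*f(n/b) = 8*28*(n/2)^5 = (8/32)*28*n^5 <= c*f(n) with c = 8/32 < 1. Satisfied.
Case 3: T(n) = Theta(n^5).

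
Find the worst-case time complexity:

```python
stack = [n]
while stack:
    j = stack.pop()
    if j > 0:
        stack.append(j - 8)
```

Time complexity: O(n).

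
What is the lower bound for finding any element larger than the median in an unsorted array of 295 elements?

To find an element larger than the median of 295 elements, we must see Omega(n) elements. Without seeing enough elements, an adversary can make any unseen element the median.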